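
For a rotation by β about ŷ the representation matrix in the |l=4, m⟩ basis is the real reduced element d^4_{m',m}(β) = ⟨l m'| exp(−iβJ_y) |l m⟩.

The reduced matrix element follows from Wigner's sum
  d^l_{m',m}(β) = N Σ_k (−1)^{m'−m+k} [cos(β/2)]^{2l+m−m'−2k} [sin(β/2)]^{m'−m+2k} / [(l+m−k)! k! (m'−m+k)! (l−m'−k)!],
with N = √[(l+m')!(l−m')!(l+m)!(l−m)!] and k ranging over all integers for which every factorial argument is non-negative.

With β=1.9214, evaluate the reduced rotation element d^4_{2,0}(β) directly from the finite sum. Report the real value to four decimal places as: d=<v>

d=-0.0607

d^4_{2,0}(β=1.9214) via Wigner's sum:
c=cos(1.9214/2)=0.572946, s=sin(1.9214/2)=0.819593; N=√[720·2·24·24]=910.735966
Admissible k: 0..2 (factorial args all ≥0)
  k=0: (−1)^2·910.7360/(96)·0.5729^6·0.8196^2 = +0.225425
  k=1: (−1)^3·910.7360/(36)·0.5729^4·0.8196^4 = -1.230095
  k=2: (−1)^4·910.7360/(96)·0.5729^2·0.8196^6 = +0.943926
d^4_{2,0}(1.9214) = +0.225425 -1.230095 +0.943926 = -0.060744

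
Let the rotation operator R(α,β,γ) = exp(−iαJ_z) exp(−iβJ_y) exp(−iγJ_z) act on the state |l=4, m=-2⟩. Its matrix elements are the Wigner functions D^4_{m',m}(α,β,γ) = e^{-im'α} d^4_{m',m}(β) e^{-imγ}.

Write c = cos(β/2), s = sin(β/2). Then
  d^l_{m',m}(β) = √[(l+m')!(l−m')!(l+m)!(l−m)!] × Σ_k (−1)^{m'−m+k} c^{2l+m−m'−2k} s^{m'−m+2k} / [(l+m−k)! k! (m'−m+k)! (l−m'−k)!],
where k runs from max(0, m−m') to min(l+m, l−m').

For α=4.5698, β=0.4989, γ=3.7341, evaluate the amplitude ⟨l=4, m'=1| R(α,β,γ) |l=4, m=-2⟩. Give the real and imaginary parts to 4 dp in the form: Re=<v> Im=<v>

D^4_{1,-2}(4.5698,0.4989,3.7341) = e^{-i·1·4.5698}·d^4_{1,-2}(0.4989)·e^{-i·-2·3.7341}. Compute d first:
Half-angle: c=0.969048, s=0.246871. N=√(120·6·2·720)=1018.233765
Admissible k: 0..2 (factorial args all ≥0)
  k=0: (−1)^3·1018.2338/(72)·0.9690^5·0.2469^3 = -0.181825
  k=1: (−1)^4·1018.2338/(48)·0.9690^3·0.2469^5 = +0.017701
  k=2: (−1)^5·1018.2338/(240)·0.9690^1·0.2469^7 = -0.000230
d^4_{1,-2}(0.4989) = -0.181825 +0.017701 -0.000230 = -0.164354
Attach z-rotation phases: D = e^{-i(1)(4.5698)}·(-0.164354)·e^{-i(-2)(3.7341)} = +0.159517-0.039577i

Re=0.1595 Im=-0.0396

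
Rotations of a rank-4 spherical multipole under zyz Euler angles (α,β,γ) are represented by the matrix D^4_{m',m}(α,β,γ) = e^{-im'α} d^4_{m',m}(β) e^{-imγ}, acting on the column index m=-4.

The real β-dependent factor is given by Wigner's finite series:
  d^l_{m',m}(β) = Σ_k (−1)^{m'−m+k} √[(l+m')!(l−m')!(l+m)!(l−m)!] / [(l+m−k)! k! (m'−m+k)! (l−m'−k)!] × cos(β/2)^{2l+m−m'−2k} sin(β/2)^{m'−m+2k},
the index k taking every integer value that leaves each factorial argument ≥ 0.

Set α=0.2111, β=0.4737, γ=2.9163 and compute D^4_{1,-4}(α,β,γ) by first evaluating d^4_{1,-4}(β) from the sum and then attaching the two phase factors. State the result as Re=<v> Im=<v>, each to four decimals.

Re=-0.0022 Im=0.0044

Split into d^4_{1,-4}(β=0.4737) × two z-phases.
Half-angle: c=0.972082, s=0.234642. N=√(120·6·1·40320)=5387.986637
The bounds max(0,m−m')=0 and min(l+m,l−m')=0 give 1 term
  k=0: (−1)^5·5387.9866/(720)·0.9721^3·0.2346^5 = -0.004889
d^4_{1,-4}(0.4737) = -0.004889
Phases: e^{-i·(1)·0.2111}=+0.977801-0.209536i, e^{-i·(-4)·2.9163}=+0.620693-0.784054i ⇒ D=-0.002164+0.004384i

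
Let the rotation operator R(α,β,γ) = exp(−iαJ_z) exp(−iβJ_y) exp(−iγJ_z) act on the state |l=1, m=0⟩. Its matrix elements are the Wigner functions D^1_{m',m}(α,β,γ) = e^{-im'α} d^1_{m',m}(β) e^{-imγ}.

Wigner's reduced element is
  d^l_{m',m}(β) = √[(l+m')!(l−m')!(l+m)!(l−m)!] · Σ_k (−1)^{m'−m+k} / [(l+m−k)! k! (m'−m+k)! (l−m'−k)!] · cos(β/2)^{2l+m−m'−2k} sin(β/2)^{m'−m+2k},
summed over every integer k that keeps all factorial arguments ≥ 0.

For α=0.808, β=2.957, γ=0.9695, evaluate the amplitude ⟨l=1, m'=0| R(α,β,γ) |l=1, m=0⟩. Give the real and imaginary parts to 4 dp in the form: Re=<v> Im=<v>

First d^1_{0,0}(β=2.957), then the phase factors e^{-i(0)α} and e^{-i(0)γ}:
Half-angle: c=0.092165, s=0.995744. N=√(1·1·1·1)=1.000000
The bounds max(0,m−m')=0 and min(l+m,l−m')=1 give 2 terms
  k=0: (−1)^0·1.0000/(1)·0.0922^2·0.9957^0 = +0.008494
  k=1: (−1)^1·1.0000/(1)·0.0922^0·0.9957^2 = -0.991506
d^1_{0,0}(2.957) = +0.008494 -0.991506 = -0.983011
Attach z-rotation phases: D = e^{-i(0)(0.808)}·(-0.983011)·e^{-i(0)(0.9695)} = -0.983011+0.000000i

Re=-0.9830 Im=0.0000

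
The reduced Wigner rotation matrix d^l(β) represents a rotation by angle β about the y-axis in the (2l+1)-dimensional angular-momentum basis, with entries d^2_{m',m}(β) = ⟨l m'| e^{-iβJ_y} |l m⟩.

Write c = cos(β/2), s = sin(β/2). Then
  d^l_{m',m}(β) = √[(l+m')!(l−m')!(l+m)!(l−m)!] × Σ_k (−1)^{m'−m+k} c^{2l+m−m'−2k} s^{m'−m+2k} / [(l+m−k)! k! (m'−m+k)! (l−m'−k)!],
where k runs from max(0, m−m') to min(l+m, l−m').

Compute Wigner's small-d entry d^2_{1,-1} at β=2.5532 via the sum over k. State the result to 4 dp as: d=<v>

d^2_{1,-1}(β=2.5532) via Wigner's sum:
Half-angle: c=0.289971, s=0.957035. N=√(6·1·1·6)=6.000000
k∈{0,1} keeps every argument non-negative
  k=0: (−1)^2·6.0000/(2)·0.2900^2·0.9570^2 = +0.231039
  k=1: (−1)^3·6.0000/(6)·0.2900^0·0.9570^4 = -0.838904
d^2_{1,-1}(2.5532) = +0.231039 -0.838904 = -0.607865

d=-0.6079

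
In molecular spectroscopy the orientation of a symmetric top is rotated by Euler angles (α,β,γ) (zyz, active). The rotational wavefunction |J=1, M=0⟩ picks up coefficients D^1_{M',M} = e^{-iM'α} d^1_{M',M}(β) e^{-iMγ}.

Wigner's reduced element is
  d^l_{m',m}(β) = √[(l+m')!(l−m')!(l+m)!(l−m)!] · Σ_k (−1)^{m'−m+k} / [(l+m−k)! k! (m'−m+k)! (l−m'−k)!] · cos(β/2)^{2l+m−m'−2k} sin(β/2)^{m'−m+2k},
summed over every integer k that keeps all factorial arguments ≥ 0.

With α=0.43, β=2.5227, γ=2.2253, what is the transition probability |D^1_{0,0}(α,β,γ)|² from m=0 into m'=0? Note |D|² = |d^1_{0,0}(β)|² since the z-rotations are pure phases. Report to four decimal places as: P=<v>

First d^1_{0,0}(β=2.5227), then the phase factors e^{-i(0)α} and e^{-i(0)γ}:
Half-angle: c=0.304531, s=0.952502. N=√(1·1·1·1)=1.000000
k∈{0,1} keeps every argument non-negative
  k=0: (−1)^0·1.0000/(1)·0.3045^2·0.9525^0 = +0.092739
  k=1: (−1)^1·1.0000/(1)·0.3045^0·0.9525^2 = -0.907261
d^1_{0,0}(2.5227) = +0.092739 -0.907261 = -0.814521
|D^1_{0,0}|² = |d^1_{0,0}(β)|² = (-0.814521)² = 0.663445 (the z-rotation phases have unit modulus)

P=0.6634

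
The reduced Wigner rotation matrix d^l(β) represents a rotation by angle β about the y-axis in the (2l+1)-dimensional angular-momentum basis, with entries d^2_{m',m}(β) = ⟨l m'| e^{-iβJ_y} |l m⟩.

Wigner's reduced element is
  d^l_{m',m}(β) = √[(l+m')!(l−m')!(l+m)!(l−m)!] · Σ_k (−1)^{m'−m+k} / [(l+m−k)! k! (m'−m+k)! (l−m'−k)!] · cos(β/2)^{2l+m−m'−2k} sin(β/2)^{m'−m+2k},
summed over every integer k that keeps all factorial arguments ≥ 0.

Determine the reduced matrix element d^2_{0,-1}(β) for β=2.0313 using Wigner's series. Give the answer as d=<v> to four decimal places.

d^2_{0,-1}(β=2.0313) via Wigner's sum:
c=cos(2.0313/2)=0.527068, s=sin(2.0313/2)=0.849823; N=√[2·2·1·6]=4.898979
The bounds max(0,m−m')=0 and min(l+m,l−m')=1 give 2 terms
  k=0: (−1)^1·4.8990/(2)·0.5271^3·0.8498^1 = -0.304792
  k=1: (−1)^2·4.8990/(2)·0.5271^1·0.8498^3 = +0.792370
d^2_{0,-1}(2.0313) = -0.304792 +0.792370 = +0.487578

d=0.4876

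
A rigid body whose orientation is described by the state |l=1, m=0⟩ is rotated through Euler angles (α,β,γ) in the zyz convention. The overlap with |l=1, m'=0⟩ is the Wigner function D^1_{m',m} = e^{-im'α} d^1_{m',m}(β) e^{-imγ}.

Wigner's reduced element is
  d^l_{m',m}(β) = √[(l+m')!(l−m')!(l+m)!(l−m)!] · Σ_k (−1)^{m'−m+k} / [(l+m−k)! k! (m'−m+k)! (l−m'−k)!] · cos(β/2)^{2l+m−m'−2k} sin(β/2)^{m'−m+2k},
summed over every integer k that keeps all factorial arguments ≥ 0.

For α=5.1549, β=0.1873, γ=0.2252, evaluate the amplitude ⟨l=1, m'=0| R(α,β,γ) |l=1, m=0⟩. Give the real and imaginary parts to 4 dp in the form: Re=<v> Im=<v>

Split into d^1_{0,0}(β=0.1873) × two z-phases.
Half-angle: c=0.995618, s=0.093513. N=√(1·1·1·1)=1.000000
k: max(0,(0)−(0))=0 … min(1+(0),1−(0))=1
  k=0: (−1)^0·1.0000/(1)·0.9956^2·0.0935^0 = +0.991255
  k=1: (−1)^1·1.0000/(1)·0.9956^0·0.0935^2 = -0.008745
d^1_{0,0}(0.1873) = +0.991255 -0.008745 = +0.982511
D = (+1.000000+0.000000i)·(+0.982511)·(+1.000000+0.000000i) = +0.982511+0.000000i

Re=0.9825 Im=0.0000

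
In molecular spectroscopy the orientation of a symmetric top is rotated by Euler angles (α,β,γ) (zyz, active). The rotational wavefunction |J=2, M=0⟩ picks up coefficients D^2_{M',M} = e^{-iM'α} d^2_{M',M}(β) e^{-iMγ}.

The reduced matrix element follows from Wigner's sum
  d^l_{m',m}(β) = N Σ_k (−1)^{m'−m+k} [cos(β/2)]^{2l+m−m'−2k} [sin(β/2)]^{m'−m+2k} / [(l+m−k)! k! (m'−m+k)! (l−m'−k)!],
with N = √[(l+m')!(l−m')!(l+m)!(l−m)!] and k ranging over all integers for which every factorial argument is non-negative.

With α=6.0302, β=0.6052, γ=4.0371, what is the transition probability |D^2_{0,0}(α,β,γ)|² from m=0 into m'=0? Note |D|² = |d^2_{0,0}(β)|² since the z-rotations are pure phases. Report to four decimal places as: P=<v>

First d^2_{0,0}(β=0.6052), then the phase factors e^{-i(0)α} and e^{-i(0)γ}:
c=cos(0.6052/2)=0.954565, s=sin(0.6052/2)=0.298003; N=√[2·2·2·2]=4.000000
The bounds max(0,m−m')=0 and min(l+m,l−m')=2 give 3 terms
  k=0: (−1)^0·4.0000/(4)·0.9546^4·0.2980^0 = +0.830275
  k=1: (−1)^1·4.0000/(1)·0.9546^2·0.2980^2 = -0.323677
  k=2: (−1)^2·4.0000/(4)·0.9546^0·0.2980^4 = +0.007886
d^2_{0,0}(0.6052) = +0.830275 -0.323677 +0.007886 = +0.514484
|D^2_{0,0}|² = |d^2_{0,0}(β)|² = (+0.514484)² = 0.264694 (the z-rotation phases have unit modulus)

P=0.2647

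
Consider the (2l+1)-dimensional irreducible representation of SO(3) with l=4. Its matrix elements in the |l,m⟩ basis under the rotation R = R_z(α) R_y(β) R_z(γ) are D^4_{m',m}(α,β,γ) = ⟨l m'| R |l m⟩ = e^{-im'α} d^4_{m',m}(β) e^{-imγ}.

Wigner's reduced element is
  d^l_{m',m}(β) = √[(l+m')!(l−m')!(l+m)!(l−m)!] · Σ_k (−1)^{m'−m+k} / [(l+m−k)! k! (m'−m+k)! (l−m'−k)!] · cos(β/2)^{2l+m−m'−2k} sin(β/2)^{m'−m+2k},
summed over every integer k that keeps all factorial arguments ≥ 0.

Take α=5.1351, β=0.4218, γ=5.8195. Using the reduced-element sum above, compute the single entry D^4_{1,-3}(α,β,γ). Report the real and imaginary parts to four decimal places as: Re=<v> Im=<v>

Re=0.0219 Im=-0.0054

First d^4_{1,-3}(β=0.4218), then the phase factors e^{-i(1)α} and e^{-i(-3)γ}:
c=cos(0.4218/2)=0.977843, s=sin(0.4218/2)=0.209340; N=√[120·6·1·5040]=1904.940944
The bounds max(0,m−m')=0 and min(l+m,l−m')=1 give 2 terms
  k=0: (−1)^4·1904.9409/(144)·0.9778^4·0.2093^4 = +0.023228
  k=1: (−1)^5·1904.9409/(240)·0.9778^2·0.2093^6 = -0.000639
d^4_{1,-3}(0.4218) = +0.023228 -0.000639 = +0.022589
Attach z-rotation phases: D = e^{-i(1)(5.1351)}·(+0.022589)·e^{-i(-3)(5.8195)} = +0.021925-0.005435i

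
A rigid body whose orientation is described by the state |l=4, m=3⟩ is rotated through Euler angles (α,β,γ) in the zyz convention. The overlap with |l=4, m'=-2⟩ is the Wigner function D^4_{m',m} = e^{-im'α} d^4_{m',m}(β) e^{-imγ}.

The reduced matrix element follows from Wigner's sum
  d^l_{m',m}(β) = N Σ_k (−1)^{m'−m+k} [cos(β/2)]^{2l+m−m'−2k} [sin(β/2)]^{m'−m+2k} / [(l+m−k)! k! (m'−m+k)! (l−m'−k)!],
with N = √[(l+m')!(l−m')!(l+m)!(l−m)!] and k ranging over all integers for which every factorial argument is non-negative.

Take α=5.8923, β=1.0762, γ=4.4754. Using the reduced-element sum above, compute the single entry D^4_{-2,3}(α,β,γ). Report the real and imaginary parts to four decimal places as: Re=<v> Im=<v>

First d^4_{-2,3}(β=1.0762), then the phase factors e^{-i(-2)α} and e^{-i(3)γ}:
c=cos(1.0762/2)=0.858684, s=sin(1.0762/2)=0.512505; N=√[2·720·5040·1]=2693.993318
The bounds max(0,m−m')=5 and min(l+m,l−m')=6 give 2 terms
  k=5: (−1)^0·2693.9933/(240)·0.8587^3·0.5125^5 = +0.251291
  k=6: (−1)^1·2693.9933/(720)·0.8587^1·0.5125^7 = -0.029839
d^4_{-2,3}(1.0762) = +0.251291 -0.029839 = +0.221452
Attach z-rotation phases: D = e^{-i(-2)(5.8923)}·(+0.221452)·e^{-i(3)(4.4754)} = -0.015667-0.220897i

Re=-0.0157 Im=-0.2209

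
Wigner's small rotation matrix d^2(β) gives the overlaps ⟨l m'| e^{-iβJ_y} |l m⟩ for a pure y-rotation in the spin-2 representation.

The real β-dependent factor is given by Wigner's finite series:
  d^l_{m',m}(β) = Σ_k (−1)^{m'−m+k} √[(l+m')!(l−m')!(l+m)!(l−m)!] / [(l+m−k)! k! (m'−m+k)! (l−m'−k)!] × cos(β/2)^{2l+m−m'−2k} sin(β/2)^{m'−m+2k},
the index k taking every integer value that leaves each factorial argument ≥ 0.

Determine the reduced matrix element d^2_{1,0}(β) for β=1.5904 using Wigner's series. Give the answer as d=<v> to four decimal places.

d^2_{1,0}(β=1.5904) via Wigner's sum:
c=cos(1.5904/2)=0.700142, s=sin(1.5904/2)=0.714004; N=√[6·1·2·2]=4.898979
k∈{0,1} keeps every argument non-negative
  k=0: (−1)^1·4.8990/(2)·0.7001^3·0.7140^1 = -0.600253
  k=1: (−1)^2·4.8990/(2)·0.7001^1·0.7140^3 = +0.624256
d^2_{1,0}(1.5904) = -0.600253 +0.624256 = +0.024003

d=0.0240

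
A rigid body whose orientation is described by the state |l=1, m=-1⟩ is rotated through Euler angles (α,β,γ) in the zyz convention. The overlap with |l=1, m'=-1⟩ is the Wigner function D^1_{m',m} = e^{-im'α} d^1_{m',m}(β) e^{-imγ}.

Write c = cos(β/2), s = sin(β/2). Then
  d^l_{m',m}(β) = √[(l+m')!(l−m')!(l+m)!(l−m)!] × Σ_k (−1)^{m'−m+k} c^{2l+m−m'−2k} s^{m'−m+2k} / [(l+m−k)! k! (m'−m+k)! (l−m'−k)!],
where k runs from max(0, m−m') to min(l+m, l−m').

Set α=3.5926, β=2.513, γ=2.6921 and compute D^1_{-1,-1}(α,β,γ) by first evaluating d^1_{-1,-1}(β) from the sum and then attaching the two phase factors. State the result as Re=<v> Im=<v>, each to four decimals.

Re=0.0956 Im=0.0001

D^1_{-1,-1}(3.5926,2.513,2.6921) = e^{-i·-1·3.5926}·d^1_{-1,-1}(2.513)·e^{-i·-1·2.6921}. Compute d first:
With c≡cos(β/2)=0.309147 and s≡sin(β/2)=0.951014, N=[1·2·1·2]^{1/2}=2.000000
k: max(0,(-1)−(-1))=0 … min(1+(-1),1−(-1))=0
  k=0: (−1)^0·2.0000/(2)·0.3091^2·0.9510^0 = +0.095572
d^1_{-1,-1}(2.513) = +0.095572
Phases: e^{-i·(-1)·3.5926}=-0.900008-0.435872i, e^{-i·(-1)·2.6921}=-0.900668+0.434509i ⇒ D=+0.095572+0.000145i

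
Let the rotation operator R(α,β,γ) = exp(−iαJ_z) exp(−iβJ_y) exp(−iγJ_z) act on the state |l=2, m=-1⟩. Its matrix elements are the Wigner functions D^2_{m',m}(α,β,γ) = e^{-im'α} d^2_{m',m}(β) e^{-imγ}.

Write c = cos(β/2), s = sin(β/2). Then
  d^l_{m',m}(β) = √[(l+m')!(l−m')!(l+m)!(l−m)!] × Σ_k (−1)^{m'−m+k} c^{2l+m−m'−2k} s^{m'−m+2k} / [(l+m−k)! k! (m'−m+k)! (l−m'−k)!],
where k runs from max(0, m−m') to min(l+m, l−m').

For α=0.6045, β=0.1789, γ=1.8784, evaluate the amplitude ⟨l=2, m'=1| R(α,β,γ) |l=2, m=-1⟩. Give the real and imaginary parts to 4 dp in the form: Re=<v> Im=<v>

Re=0.0069 Im=0.0226

First d^2_{1,-1}(β=0.1789), then the phase factors e^{-i(1)α} and e^{-i(-1)γ}:
Half-angle: c=0.996002, s=0.089331. N=√(6·1·1·6)=6.000000
Admissible k: 0..1 (factorial args all ≥0)
  k=0: (−1)^2·6.0000/(2)·0.9960^2·0.0893^2 = +0.023749
  k=1: (−1)^3·6.0000/(6)·0.9960^0·0.0893^4 = -0.000064
d^2_{1,-1}(0.1789) = +0.023749 -0.000064 = +0.023685
Phases: e^{-i·(1)·0.6045}=+0.822786-0.568351i, e^{-i·(-1)·1.8784}=-0.302776+0.953062i ⇒ D=+0.006929+0.022649i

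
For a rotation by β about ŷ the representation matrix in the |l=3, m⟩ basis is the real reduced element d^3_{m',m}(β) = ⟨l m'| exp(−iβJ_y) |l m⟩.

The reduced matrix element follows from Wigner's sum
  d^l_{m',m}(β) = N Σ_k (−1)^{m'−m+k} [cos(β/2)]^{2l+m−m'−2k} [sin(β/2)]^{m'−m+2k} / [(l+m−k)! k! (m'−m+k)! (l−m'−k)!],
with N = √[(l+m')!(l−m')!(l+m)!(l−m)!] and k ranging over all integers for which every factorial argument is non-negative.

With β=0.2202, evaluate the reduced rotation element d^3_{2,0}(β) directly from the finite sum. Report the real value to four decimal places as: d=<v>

d=0.0638

d^3_{2,0}(β=0.2202) via Wigner's sum:
c=cos(0.2202/2)=0.993945, s=sin(0.2202/2)=0.109878; N=√[120·1·6·6]=65.726707
The bounds max(0,m−m')=0 and min(l+m,l−m')=1 give 2 terms
  k=0: (−1)^2·65.7267/(12)·0.9939^4·0.1099^2 = +0.064540
  k=1: (−1)^3·65.7267/(12)·0.9939^2·0.1099^4 = -0.000789
d^3_{2,0}(0.2202) = +0.064540 -0.000789 = +0.063751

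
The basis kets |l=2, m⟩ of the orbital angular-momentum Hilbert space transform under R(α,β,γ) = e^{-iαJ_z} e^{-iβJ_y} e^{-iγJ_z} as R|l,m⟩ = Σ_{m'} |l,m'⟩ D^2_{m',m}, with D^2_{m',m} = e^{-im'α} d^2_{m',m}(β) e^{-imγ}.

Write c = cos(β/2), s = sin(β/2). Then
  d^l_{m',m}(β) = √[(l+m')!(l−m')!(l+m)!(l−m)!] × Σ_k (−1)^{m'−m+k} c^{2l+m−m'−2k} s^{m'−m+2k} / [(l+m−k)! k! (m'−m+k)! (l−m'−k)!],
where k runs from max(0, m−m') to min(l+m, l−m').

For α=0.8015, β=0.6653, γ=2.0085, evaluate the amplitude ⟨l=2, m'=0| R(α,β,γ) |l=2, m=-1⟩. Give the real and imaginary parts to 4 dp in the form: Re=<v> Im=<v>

Split into d^2_{0,-1}(β=0.6653) × two z-phases.
With c≡cos(β/2)=0.945180 and s≡sin(β/2)=0.326549, N=[2·2·1·6]^{1/2}=4.898979
k∈{0,1} keeps every argument non-negative
  k=0: (−1)^1·4.8990/(2)·0.9452^3·0.3265^1 = -0.675411
  k=1: (−1)^2·4.8990/(2)·0.9452^1·0.3265^3 = +0.080619
d^2_{0,-1}(0.6653) = -0.675411 +0.080619 = -0.594792
D = (+1.000000+0.000000i)·(-0.594792)·(-0.423861+0.905727i) = +0.252109-0.538719i

Re=0.2521 Im=-0.5387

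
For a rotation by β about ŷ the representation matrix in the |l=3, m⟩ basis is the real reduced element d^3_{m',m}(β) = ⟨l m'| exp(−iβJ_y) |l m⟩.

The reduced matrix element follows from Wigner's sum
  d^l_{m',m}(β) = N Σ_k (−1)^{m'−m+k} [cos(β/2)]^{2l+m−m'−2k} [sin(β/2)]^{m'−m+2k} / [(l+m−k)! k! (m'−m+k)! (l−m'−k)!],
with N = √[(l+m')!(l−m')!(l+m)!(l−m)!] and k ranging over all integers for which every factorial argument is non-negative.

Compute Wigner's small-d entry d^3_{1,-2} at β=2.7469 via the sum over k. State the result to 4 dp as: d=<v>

d=0.5172

d^3_{1,-2}(β=2.7469) via Wigner's sum:
Half-angle: c=0.196068, s=0.980590. N=√(24·2·1·120)=75.894664
k∈{0,1} keeps every argument non-negative
  k=0: (−1)^3·75.8947/(12)·0.1961^3·0.9806^3 = -0.044948
  k=1: (−1)^4·75.8947/(24)·0.1961^1·0.9806^5 = +0.562140
d^3_{1,-2}(2.7469) = -0.044948 +0.562140 = +0.517192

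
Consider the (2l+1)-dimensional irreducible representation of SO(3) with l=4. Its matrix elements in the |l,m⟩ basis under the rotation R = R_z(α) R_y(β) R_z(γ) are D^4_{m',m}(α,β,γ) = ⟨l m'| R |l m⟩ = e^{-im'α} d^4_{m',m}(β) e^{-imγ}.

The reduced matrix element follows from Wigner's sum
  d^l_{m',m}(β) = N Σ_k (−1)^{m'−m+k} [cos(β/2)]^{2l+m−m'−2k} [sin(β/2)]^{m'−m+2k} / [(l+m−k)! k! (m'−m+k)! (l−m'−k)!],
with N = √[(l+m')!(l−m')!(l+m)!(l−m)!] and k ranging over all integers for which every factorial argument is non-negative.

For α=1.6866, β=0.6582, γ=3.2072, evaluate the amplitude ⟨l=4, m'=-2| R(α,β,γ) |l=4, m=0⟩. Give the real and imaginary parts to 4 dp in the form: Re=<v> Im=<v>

First d^4_{-2,0}(β=0.6582), then the phase factors e^{-i(-2)α} and e^{-i(0)γ}:
Half-angle: c=0.946334, s=0.323191. N=√(2·720·24·24)=910.735966
k∈{2,3,4} keeps every argument non-negative
  k=2: (−1)^0·910.7360/(96)·0.9463^6·0.3232^2 = +0.711716
  k=3: (−1)^1·910.7360/(36)·0.9463^4·0.3232^4 = -0.221364
  k=4: (−1)^2·910.7360/(96)·0.9463^2·0.3232^6 = +0.009682
d^4_{-2,0}(0.6582) = +0.711716 -0.221364 +0.009682 = +0.500034
D = (-0.973299-0.229542i)·(+0.500034)·(+1.000000+0.000000i) = -0.486682-0.114779i

Re=-0.4867 Im=-0.1148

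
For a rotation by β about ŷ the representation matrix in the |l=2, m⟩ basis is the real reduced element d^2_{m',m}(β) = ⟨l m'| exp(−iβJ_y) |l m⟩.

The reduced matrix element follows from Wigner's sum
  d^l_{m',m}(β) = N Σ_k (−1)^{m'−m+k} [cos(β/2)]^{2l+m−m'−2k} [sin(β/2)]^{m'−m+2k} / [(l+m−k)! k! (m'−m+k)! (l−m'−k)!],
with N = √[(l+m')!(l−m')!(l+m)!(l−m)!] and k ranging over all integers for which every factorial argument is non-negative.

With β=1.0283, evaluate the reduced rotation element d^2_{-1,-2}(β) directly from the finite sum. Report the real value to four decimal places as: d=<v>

d=-0.6493

d^2_{-1,-2}(β=1.0283) via Wigner's sum:
With c≡cos(β/2)=0.870711 and s≡sin(β/2)=0.491795, N=[1·6·1·24]^{1/2}=12.000000
The bounds max(0,m−m')=0 and min(l+m,l−m')=0 give 1 term
  k=0: (−1)^1·12.0000/(6)·0.8707^3·0.4918^1 = -0.649286
d^2_{-1,-2}(1.0283) = -0.649286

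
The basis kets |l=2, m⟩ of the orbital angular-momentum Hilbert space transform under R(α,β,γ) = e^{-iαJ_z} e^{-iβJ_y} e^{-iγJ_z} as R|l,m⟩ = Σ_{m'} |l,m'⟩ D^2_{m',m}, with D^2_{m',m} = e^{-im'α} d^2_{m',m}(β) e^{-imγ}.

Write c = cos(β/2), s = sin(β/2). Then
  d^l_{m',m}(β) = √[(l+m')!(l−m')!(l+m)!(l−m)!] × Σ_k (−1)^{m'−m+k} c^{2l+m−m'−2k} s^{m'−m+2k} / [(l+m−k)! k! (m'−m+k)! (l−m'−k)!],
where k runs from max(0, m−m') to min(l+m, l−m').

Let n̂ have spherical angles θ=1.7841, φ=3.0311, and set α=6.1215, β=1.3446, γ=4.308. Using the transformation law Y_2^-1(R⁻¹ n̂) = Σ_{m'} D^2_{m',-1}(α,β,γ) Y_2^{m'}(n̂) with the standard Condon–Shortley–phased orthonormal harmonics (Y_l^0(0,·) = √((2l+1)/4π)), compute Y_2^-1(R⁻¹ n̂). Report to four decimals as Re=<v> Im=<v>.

Re=-0.0393 Im=0.0062

Need the full column D^2_{m',-1} for m'=−2..2 at α=6.1215, β=1.3446, γ=4.308.
cos(β/2)=0.782391, sin(β/2)=0.622787
d^2_{-2,-1}: single k=1 term ⇒ +0.596543;  D = -0.396819-0.445419i
d^2_{-1,-1}: k∈[0..1] ⇒ +0.374711 -0.712276 = -0.337566;  D = +0.181044+0.284910i
d^2_{0,-1}: k∈[0..1] ⇒ -0.730613 +0.462933 = -0.267679;  D = +0.105320+0.246089i
d^2_{1,-1}: k∈[0..1] ⇒ +0.712276 -0.150438 = +0.561838;  D = -0.135025-0.545372i
d^2_{2,-1}: single k=0 term ⇒ -0.377984;  D = +0.030590+0.376744i
Y_2^{m'}(θ=1.7841,φ=3.0311) and Σ D·Y over m':
  (-0.3968-0.4454i)·(+0.3600+0.0809i)  (+0.1810+0.2849i)·(+0.1589+0.0176i)  (+0.1053+0.2461i)·(-0.2730+0.0000i)  (-0.1350-0.5454i)·(-0.1589+0.0176i)  (+0.0306+0.3767i)·(+0.3600-0.0809i)
Y_2^-1(R⁻¹ n̂) = -0.039299+0.006241i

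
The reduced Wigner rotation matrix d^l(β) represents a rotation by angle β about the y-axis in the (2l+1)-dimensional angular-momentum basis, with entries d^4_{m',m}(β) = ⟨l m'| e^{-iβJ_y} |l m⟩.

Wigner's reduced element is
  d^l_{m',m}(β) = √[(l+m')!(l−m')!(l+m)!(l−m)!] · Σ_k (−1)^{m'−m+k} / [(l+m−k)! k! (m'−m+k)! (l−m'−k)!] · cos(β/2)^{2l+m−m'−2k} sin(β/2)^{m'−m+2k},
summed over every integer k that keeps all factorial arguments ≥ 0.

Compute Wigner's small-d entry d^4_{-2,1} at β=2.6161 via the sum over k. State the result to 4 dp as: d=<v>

d=0.5659

d^4_{-2,1}(β=2.6161) via Wigner's sum:
c=cos(2.6161/2)=0.259734, s=sin(2.6161/2)=0.965680; N=√[2·720·120·6]=1018.233765
k∈{3,4,5} keeps every argument non-negative
  k=3: (−1)^0·1018.2338/(72)·0.2597^5·0.9657^3 = +0.015054
  k=4: (−1)^1·1018.2338/(48)·0.2597^3·0.9657^5 = -0.312146
  k=5: (−1)^2·1018.2338/(240)·0.2597^1·0.9657^7 = +0.862975
d^4_{-2,1}(2.6161) = +0.015054 -0.312146 +0.862975 = +0.565883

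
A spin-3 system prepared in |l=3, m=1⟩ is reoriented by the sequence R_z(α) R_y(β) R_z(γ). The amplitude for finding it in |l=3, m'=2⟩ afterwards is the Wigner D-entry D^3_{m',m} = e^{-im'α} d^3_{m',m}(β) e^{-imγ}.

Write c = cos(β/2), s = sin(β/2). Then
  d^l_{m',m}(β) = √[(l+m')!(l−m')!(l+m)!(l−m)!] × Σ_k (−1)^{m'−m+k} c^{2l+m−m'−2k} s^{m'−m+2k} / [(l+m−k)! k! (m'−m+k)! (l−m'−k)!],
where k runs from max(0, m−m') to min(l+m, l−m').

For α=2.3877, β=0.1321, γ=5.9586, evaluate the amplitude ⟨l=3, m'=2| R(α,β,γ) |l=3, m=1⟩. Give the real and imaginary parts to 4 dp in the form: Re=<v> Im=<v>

First d^3_{2,1}(β=0.1321), then the phase factors e^{-i(2)α} and e^{-i(1)γ}:
c=cos(0.1321/2)=0.997819, s=sin(0.1321/2)=0.066002; N=√[120·1·24·2]=75.894664
k: max(0,(1)−(2))=0 … min(3+(1),3−(2))=1
  k=0: (−1)^1·75.8947/(24)·0.9978^5·0.0660^1 = -0.206451
  k=1: (−1)^2·75.8947/(12)·0.9978^3·0.0660^3 = +0.001807
d^3_{2,1}(0.1321) = -0.206451 +0.001807 = -0.204644
Attach z-rotation phases: D = e^{-i(2)(2.3877)}·(-0.204644)·e^{-i(1)(5.9586)} = +0.052921-0.197683i

Re=0.0529 Im=-0.1977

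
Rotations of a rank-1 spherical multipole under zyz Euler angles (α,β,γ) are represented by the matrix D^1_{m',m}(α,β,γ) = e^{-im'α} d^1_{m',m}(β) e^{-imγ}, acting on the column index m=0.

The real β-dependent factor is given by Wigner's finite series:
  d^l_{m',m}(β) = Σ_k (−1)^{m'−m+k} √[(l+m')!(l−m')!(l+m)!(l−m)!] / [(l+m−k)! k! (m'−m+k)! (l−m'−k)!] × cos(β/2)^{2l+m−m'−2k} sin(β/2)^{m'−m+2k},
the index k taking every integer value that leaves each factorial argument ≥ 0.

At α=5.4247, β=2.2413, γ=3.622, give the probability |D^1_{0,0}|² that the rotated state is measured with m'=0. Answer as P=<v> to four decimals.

P=0.3861

Split into d^1_{0,0}(β=2.2413) × two z-phases.
Half-angle: c=0.435097, s=0.900383. N=√(1·1·1·1)=1.000000
The bounds max(0,m−m')=0 and min(l+m,l−m')=1 give 2 terms
  k=0: (−1)^0·1.0000/(1)·0.4351^2·0.9004^0 = +0.189310
  k=1: (−1)^1·1.0000/(1)·0.4351^0·0.9004^2 = -0.810690
d^1_{0,0}(2.2413) = +0.189310 -0.810690 = -0.621381
|D^1_{0,0}|² = |d^1_{0,0}(β)|² = (-0.621381)² = 0.386114 (the z-rotation phases have unit modulus)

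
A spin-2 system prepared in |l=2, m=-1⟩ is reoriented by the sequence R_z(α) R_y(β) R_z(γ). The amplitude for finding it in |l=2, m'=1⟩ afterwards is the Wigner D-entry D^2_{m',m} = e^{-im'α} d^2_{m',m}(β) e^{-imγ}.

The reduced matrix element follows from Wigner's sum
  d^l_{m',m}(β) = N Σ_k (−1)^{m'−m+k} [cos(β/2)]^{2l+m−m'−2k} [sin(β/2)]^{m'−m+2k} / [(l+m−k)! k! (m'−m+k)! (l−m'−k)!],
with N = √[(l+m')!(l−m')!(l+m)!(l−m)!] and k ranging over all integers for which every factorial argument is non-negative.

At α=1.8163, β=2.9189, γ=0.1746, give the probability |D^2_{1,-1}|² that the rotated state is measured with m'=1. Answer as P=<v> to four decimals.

P=0.8815

D^2_{1,-1}(1.8163,2.9189,0.1746) = e^{-i·1·1.8163}·d^2_{1,-1}(2.9189)·e^{-i·-1·0.1746}. Compute d first:
c=cos(2.9189/2)=0.111116, s=sin(2.9189/2)=0.993807; N=√[6·1·1·6]=6.000000
k∈{0,1} keeps every argument non-negative
  k=0: (−1)^2·6.0000/(2)·0.1111^2·0.9938^2 = +0.036583
  k=1: (−1)^3·6.0000/(6)·0.1111^0·0.9938^4 = -0.975459
d^2_{1,-1}(2.9189) = +0.036583 -0.975459 = -0.938876
|D^2_{1,-1}|² = |d^2_{1,-1}(β)|² = (-0.938876)² = 0.881487 (the z-rotation phases have unit modulus)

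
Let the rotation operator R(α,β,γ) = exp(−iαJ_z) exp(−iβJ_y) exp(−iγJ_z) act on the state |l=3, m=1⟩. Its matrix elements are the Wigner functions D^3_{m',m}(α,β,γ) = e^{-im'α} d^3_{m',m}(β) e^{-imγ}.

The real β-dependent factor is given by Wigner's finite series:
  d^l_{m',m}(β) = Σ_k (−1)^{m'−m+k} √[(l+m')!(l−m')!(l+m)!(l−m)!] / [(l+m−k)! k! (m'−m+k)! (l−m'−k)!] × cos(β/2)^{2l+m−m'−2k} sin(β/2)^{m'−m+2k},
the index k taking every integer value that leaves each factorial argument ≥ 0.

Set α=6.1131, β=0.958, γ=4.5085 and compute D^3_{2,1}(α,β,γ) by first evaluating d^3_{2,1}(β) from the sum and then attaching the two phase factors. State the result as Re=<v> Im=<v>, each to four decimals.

Re=0.1913 Im=-0.3162

First d^3_{2,1}(β=0.958), then the phase factors e^{-i(2)α} and e^{-i(1)γ}:
With c≡cos(β/2)=0.887456 and s≡sin(β/2)=0.460892, N=[120·1·24·2]^{1/2}=75.894664
The bounds max(0,m−m')=0 and min(l+m,l−m')=1 give 2 terms
  k=0: (−1)^1·75.8947/(24)·0.8875^5·0.4609^1 = -0.802295
  k=1: (−1)^2·75.8947/(12)·0.8875^3·0.4609^3 = +0.432781
d^3_{2,1}(0.958) = -0.802295 +0.432781 = -0.369514
Attach z-rotation phases: D = e^{-i(2)(6.1131)}·(-0.369514)·e^{-i(1)(4.5085)} = +0.191265-0.316161i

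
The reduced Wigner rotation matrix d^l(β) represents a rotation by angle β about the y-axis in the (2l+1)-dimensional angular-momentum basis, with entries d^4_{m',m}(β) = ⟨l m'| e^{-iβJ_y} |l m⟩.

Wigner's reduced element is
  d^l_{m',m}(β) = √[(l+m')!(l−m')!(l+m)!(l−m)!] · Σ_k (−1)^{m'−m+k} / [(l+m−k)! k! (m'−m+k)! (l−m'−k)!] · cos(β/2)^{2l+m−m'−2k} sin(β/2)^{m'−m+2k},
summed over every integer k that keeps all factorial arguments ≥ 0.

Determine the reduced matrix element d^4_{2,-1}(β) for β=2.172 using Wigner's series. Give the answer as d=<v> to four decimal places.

d=0.1096

d^4_{2,-1}(β=2.172) via Wigner's sum:
c=cos(2.172/2)=0.466028, s=sin(2.172/2)=0.884770; N=√[720·2·6·120]=1018.233765
k∈{0,1,2} keeps every argument non-negative
  k=0: (−1)^3·1018.2338/(72)·0.4660^5·0.8848^3 = -0.215311
  k=1: (−1)^4·1018.2338/(48)·0.4660^3·0.8848^5 = +1.164111
  k=2: (−1)^5·1018.2338/(240)·0.4660^1·0.8848^7 = -0.839191
d^4_{2,-1}(2.172) = -0.215311 +1.164111 -0.839191 = +0.109609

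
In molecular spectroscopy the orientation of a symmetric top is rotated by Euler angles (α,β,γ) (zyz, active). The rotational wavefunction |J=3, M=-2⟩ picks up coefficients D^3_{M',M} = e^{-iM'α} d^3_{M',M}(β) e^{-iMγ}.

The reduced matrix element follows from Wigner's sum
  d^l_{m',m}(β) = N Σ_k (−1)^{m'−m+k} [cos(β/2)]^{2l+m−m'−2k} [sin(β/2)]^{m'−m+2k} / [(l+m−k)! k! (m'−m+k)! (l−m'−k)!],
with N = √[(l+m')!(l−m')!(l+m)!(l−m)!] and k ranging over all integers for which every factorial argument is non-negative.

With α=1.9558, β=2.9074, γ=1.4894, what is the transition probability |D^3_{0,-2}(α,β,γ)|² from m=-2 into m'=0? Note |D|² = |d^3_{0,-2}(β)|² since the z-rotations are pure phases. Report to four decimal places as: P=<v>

D^3_{0,-2}(1.9558,2.9074,1.4894) = e^{-i·0·1.9558}·d^3_{0,-2}(2.9074)·e^{-i·-2·1.4894}. Compute d first:
c=cos(2.9074/2)=0.116829, s=sin(2.9074/2)=0.993152; N=√[6·6·1·120]=65.726707
k: max(0,(-2)−(0))=0 … min(3+(-2),3−(0))=1
  k=0: (−1)^2·65.7267/(12)·0.1168^4·0.9932^2 = +0.001006
  k=1: (−1)^3·65.7267/(12)·0.1168^2·0.9932^4 = -0.072732
d^3_{0,-2}(2.9074) = +0.001006 -0.072732 = -0.071725
|D^3_{0,-2}|² = |d^3_{0,-2}(β)|² = (-0.071725)² = 0.005145 (the z-rotation phases have unit modulus)

P=0.0051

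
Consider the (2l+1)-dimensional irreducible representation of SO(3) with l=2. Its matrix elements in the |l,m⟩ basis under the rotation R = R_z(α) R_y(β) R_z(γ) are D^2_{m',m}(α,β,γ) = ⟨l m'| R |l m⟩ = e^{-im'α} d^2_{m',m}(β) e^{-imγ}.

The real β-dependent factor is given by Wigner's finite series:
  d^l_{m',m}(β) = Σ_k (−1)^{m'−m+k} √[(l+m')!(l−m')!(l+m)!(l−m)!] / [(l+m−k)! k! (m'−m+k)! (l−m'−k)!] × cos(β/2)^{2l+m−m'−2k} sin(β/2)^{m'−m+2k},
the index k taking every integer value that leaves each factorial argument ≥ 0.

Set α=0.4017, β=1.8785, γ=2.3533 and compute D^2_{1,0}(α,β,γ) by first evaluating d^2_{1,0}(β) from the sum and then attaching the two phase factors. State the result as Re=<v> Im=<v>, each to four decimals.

Re=0.3254 Im=-0.1382

Split into d^2_{1,0}(β=1.8785) × two z-phases.
Half-angle: c=0.590394, s=0.807116. N=√(6·1·2·2)=4.898979
The bounds max(0,m−m')=0 and min(l+m,l−m')=1 give 2 terms
  k=0: (−1)^1·4.8990/(2)·0.5904^3·0.8071^1 = -0.406852
  k=1: (−1)^2·4.8990/(2)·0.5904^1·0.8071^3 = +0.760369
d^2_{1,0}(1.8785) = -0.406852 +0.760369 = +0.353517
Phases: e^{-i·(1)·0.4017}=+0.920398-0.390984i, e^{-i·(0)·2.3533}=+1.000000+0.000000i ⇒ D=+0.325376-0.138219i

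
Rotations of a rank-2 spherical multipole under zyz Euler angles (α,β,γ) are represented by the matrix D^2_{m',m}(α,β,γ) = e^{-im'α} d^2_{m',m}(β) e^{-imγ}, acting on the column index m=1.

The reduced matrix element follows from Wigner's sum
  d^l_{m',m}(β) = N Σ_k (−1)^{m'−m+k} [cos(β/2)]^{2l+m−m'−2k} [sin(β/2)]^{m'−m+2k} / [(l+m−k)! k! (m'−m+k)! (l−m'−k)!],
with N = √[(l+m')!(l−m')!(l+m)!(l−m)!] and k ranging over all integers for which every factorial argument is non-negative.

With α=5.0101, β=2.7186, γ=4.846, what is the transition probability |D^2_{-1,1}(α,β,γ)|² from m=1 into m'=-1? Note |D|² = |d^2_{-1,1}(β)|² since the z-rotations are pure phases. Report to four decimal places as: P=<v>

P=0.6200

D^2_{-1,1}(5.0101,2.7186,4.846) = e^{-i·-1·5.0101}·d^2_{-1,1}(2.7186)·e^{-i·1·4.846}. Compute d first:
Half-angle: c=0.209923, s=0.977718. N=√(1·6·6·1)=6.000000
k∈{2,3} keeps every argument non-negative
  k=2: (−1)^0·6.0000/(2)·0.2099^2·0.9777^2 = +0.126377
  k=3: (−1)^1·6.0000/(6)·0.2099^0·0.9777^4 = -0.913807
d^2_{-1,1}(2.7186) = +0.126377 -0.913807 = -0.787429
|D^2_{-1,1}|² = |d^2_{-1,1}(β)|² = (-0.787429)² = 0.620045 (the z-rotation phases have unit modulus)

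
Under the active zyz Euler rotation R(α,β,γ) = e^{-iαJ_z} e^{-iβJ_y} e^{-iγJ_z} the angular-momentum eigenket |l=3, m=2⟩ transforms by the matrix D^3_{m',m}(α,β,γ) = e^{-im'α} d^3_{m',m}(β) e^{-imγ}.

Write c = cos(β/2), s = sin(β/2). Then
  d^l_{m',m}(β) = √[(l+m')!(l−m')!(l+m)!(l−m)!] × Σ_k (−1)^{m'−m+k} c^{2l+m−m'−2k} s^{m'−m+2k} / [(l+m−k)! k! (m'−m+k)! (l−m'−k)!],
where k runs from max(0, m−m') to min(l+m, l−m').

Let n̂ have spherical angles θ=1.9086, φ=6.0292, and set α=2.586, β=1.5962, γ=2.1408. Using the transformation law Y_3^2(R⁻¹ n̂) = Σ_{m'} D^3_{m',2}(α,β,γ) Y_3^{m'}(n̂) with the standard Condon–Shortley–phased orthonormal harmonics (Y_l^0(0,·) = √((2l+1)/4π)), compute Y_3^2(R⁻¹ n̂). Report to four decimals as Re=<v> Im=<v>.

Re=-0.1466 Im=-0.1145

Need the full column D^3_{m',2} for m'=−3..3 at α=2.586, β=1.5962, γ=2.1408.
cos(β/2)=0.698068, sin(β/2)=0.716031
d^3_{-3,2}: single k=5 term ⇒ +0.321835;  D = -0.303964-0.105751i
d^3_{-2,2}: k∈[4..5] ⇒ +0.640462 -0.134769 = +0.505693;  D = +0.318132+0.393087i
d^3_{-1,2}: k∈[3..4] ⇒ +0.789804 -0.415487 = +0.374318;  D = -0.046595-0.371406i
d^3_{0,2}: k∈[2..3] ⇒ +0.666832 -0.701591 = -0.034759;  D = +0.014515-0.031584i
d^3_{1,2}: k∈[1..2] ⇒ +0.375337 -0.789804 = -0.414467;  D = -0.345680+0.228666i
d^3_{2,2}: k∈[0..1] ⇒ +0.115715 -0.608731 = -0.493017;  D = +0.492812-0.014208i
d^3_{3,2}: single k=0 term ⇒ -0.290735;  D = -0.251322-0.146165i
Y_3^{m'}(θ=1.9086,φ=6.0292) and Σ D·Y over m':
  (-0.3040-0.1058i)·(+0.2535+0.2419i)  (+0.3181+0.3931i)·(-0.2634-0.1467i)  (-0.0466-0.3714i)·(-0.1331-0.0345i)  (+0.0145-0.0316i)·(+0.3031+0.0000i)  (-0.3457+0.2287i)·(+0.1331-0.0345i)  (+0.4928-0.0142i)·(-0.2634+0.1467i)  (-0.2513-0.1462i)·(-0.2535+0.2419i)
Y_3^2(R⁻¹ n̂) = -0.146629-0.114453i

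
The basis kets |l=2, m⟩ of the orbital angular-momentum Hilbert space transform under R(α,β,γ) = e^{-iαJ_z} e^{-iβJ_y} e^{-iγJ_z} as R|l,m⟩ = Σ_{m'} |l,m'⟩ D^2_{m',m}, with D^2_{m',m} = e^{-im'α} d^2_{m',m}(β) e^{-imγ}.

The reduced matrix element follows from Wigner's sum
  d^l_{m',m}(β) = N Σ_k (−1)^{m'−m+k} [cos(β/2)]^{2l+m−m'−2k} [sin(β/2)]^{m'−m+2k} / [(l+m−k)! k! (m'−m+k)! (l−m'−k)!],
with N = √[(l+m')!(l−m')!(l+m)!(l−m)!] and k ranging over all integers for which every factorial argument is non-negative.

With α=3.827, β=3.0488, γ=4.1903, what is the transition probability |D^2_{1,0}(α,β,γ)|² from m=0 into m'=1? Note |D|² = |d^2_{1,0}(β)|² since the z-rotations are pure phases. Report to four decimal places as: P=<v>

First d^2_{1,0}(β=3.0488), then the phase factors e^{-i(1)α} and e^{-i(0)γ}:
Half-angle: c=0.046380, s=0.998924. N=√(6·1·2·2)=4.898979
The bounds max(0,m−m')=0 and min(l+m,l−m')=1 give 2 terms
  k=0: (−1)^1·4.8990/(2)·0.0464^3·0.9989^1 = -0.000244
  k=1: (−1)^2·4.8990/(2)·0.0464^1·0.9989^3 = +0.113240
d^2_{1,0}(3.0488) = -0.000244 +0.113240 = +0.112996
|D^2_{1,0}|² = |d^2_{1,0}(β)|² = (+0.112996)² = 0.012768 (the z-rotation phases have unit modulus)

P=0.0128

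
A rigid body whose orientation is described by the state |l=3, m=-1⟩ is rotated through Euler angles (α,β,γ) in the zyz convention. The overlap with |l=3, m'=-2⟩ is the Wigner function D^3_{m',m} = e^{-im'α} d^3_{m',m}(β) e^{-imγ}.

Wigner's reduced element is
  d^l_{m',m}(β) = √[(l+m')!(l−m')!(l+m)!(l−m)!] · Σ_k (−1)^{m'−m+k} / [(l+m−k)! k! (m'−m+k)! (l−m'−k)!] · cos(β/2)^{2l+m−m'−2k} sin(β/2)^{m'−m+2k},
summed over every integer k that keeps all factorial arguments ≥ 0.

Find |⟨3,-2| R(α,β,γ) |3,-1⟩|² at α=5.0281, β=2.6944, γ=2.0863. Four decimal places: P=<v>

P=0.0039

First d^3_{-2,-1}(β=2.6944), then the phase factors e^{-i(-2)α} and e^{-i(-1)γ}:
c=cos(2.6944/2)=0.221738, s=sin(2.6944/2)=0.975106; N=√[1·120·2·24]=75.894664
Admissible k: 1..2 (factorial args all ≥0)
  k=1: (−1)^0·75.8947/(24)·0.2217^5·0.9751^1 = +0.001653
  k=2: (−1)^1·75.8947/(12)·0.2217^3·0.9751^3 = -0.063930
d^3_{-2,-1}(2.6944) = +0.001653 -0.063930 = -0.062277
|D^3_{-2,-1}|² = |d^3_{-2,-1}(β)|² = (-0.062277)² = 0.003878 (the z-rotation phases have unit modulus)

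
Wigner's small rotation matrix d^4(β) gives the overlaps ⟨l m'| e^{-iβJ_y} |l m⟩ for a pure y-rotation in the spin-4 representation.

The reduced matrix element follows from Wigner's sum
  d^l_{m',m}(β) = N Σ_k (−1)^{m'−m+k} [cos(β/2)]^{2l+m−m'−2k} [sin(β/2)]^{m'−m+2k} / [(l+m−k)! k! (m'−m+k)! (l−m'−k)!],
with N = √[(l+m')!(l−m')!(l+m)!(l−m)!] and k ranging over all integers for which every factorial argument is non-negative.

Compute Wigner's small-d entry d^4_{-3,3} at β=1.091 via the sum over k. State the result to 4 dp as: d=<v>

d=0.0945

d^4_{-3,3}(β=1.091) via Wigner's sum:
With c≡cos(β/2)=0.854868 and s≡sin(β/2)=0.518846, N=[1·5040·5040·1]^{1/2}=5040.000000
k: max(0,(3)−(-3))=6 … min(4+(3),4−(-3))=7
  k=6: (−1)^0·5040.0000/(720)·0.8549^2·0.5188^6 = +0.099799
  k=7: (−1)^1·5040.0000/(5040)·0.8549^0·0.5188^8 = -0.005252
d^4_{-3,3}(1.091) = +0.099799 -0.005252 = +0.094547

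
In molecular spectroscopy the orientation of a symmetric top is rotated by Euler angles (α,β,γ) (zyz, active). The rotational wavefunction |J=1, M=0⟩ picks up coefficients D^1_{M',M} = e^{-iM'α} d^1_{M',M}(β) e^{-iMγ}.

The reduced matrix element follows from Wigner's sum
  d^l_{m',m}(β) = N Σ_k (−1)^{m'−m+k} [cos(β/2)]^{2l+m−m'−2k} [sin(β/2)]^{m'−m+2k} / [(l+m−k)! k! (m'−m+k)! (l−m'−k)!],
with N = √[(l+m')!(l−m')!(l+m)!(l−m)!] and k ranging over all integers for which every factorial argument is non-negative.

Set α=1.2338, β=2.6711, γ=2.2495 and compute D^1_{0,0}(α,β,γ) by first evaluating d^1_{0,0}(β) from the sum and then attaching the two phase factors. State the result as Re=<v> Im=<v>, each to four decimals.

D^1_{0,0}(1.2338,2.6711,2.2495) = e^{-i·0·1.2338}·d^1_{0,0}(2.6711)·e^{-i·0·2.2495}. Compute d first:
Half-angle: c=0.233083, s=0.972457. N=√(1·1·1·1)=1.000000
k: max(0,(0)−(0))=0 … min(1+(0),1−(0))=1
  k=0: (−1)^0·1.0000/(1)·0.2331^2·0.9725^0 = +0.054327
  k=1: (−1)^1·1.0000/(1)·0.2331^0·0.9725^2 = -0.945673
d^1_{0,0}(2.6711) = +0.054327 -0.945673 = -0.891345
Phases: e^{-i·(0)·1.2338}=+1.000000+0.000000i, e^{-i·(0)·2.2495}=+1.000000+0.000000i ⇒ D=-0.891345+0.000000i

Re=-0.8913 Im=0.0000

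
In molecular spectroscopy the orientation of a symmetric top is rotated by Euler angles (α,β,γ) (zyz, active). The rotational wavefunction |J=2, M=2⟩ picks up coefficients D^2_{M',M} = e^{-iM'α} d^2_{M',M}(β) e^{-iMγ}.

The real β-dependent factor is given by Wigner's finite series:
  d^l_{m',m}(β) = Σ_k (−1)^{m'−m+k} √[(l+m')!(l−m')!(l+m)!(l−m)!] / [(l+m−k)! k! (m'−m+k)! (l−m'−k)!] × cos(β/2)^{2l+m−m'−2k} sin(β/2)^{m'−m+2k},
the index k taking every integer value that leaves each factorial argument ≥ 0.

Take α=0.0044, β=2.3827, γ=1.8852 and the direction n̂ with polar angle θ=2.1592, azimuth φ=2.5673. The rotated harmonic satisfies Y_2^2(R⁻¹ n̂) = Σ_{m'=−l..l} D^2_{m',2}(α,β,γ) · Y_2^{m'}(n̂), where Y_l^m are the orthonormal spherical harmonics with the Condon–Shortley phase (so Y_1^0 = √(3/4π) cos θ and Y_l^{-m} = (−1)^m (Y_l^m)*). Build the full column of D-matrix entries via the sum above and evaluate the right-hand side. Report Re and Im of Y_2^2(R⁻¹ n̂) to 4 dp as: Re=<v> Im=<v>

Need the full column D^2_{m',2} for m'=−2..2 at α=0.0044, β=2.3827, γ=1.8852.
cos(β/2)=0.370406, sin(β/2)=0.928870
d^2_{-2,2}: single k=4 term ⇒ +0.744422;  D = -0.605866+0.432540i
d^2_{-1,2}: single k=3 term ⇒ +0.593708;  D = -0.481681+0.347092i
d^2_{0,2}: single k=2 term ⇒ +0.289963;  D = -0.234501+0.170550i
d^2_{1,2}: single k=1 term ⇒ +0.094410;  D = -0.076107+0.055866i
d^2_{2,2}: single k=0 term ⇒ +0.018824;  D = -0.015126+0.011205i
Y_2^{m'}(θ=2.1592,φ=2.5673) and Σ D·Y over m':
  (-0.6059+0.4325i)·(+0.1095+0.2438i)  (-0.4817+0.3471i)·(+0.2995+0.1938i)  (-0.2345+0.1706i)·(-0.0239+0.0000i)  (-0.0761+0.0559i)·(-0.2995+0.1938i)  (-0.0151+0.0112i)·(+0.1095-0.2438i)
Y_2^2(R⁻¹ n̂) = -0.364662-0.120372i

Re=-0.3647 Im=-0.1204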